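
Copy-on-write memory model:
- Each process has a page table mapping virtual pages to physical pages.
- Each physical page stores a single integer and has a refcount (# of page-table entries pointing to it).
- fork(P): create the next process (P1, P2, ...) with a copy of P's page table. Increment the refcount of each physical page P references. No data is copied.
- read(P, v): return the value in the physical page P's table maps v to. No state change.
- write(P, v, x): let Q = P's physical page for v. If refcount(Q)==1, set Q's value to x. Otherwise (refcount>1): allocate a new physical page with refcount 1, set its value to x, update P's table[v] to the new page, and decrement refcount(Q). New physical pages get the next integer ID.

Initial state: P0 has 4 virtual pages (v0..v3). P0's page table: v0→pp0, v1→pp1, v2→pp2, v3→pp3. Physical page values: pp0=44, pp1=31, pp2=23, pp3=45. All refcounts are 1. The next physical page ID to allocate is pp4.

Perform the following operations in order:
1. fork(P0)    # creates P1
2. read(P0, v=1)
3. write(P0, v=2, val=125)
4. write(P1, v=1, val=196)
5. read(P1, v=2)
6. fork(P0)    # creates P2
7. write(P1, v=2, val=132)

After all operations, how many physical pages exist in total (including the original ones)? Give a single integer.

Answer: 6

Derivation:
Op 1: fork(P0) -> P1. 4 ppages; refcounts: pp0:2 pp1:2 pp2:2 pp3:2
Op 2: read(P0, v1) -> 31. No state change.
Op 3: write(P0, v2, 125). refcount(pp2)=2>1 -> COPY to pp4. 5 ppages; refcounts: pp0:2 pp1:2 pp2:1 pp3:2 pp4:1
Op 4: write(P1, v1, 196). refcount(pp1)=2>1 -> COPY to pp5. 6 ppages; refcounts: pp0:2 pp1:1 pp2:1 pp3:2 pp4:1 pp5:1
Op 5: read(P1, v2) -> 23. No state change.
Op 6: fork(P0) -> P2. 6 ppages; refcounts: pp0:3 pp1:2 pp2:1 pp3:3 pp4:2 pp5:1
Op 7: write(P1, v2, 132). refcount(pp2)=1 -> write in place. 6 ppages; refcounts: pp0:3 pp1:2 pp2:1 pp3:3 pp4:2 pp5:1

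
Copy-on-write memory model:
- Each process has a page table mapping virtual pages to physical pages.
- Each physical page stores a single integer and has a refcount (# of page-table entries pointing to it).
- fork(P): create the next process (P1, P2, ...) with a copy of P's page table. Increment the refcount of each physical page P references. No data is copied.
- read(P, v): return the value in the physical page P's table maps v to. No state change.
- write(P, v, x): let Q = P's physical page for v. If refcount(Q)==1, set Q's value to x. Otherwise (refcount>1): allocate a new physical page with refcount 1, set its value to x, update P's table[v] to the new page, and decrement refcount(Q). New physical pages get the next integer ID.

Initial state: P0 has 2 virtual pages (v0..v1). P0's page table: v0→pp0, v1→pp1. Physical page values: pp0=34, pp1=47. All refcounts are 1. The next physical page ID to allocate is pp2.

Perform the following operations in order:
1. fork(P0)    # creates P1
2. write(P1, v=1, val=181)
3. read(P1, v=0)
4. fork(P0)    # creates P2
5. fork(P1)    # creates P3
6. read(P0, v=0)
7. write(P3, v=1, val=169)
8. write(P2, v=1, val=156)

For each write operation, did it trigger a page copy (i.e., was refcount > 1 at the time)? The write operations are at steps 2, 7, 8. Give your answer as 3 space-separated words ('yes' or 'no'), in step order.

Op 1: fork(P0) -> P1. 2 ppages; refcounts: pp0:2 pp1:2
Op 2: write(P1, v1, 181). refcount(pp1)=2>1 -> COPY to pp2. 3 ppages; refcounts: pp0:2 pp1:1 pp2:1
Op 3: read(P1, v0) -> 34. No state change.
Op 4: fork(P0) -> P2. 3 ppages; refcounts: pp0:3 pp1:2 pp2:1
Op 5: fork(P1) -> P3. 3 ppages; refcounts: pp0:4 pp1:2 pp2:2
Op 6: read(P0, v0) -> 34. No state change.
Op 7: write(P3, v1, 169). refcount(pp2)=2>1 -> COPY to pp3. 4 ppages; refcounts: pp0:4 pp1:2 pp2:1 pp3:1
Op 8: write(P2, v1, 156). refcount(pp1)=2>1 -> COPY to pp4. 5 ppages; refcounts: pp0:4 pp1:1 pp2:1 pp3:1 pp4:1

yes yes yes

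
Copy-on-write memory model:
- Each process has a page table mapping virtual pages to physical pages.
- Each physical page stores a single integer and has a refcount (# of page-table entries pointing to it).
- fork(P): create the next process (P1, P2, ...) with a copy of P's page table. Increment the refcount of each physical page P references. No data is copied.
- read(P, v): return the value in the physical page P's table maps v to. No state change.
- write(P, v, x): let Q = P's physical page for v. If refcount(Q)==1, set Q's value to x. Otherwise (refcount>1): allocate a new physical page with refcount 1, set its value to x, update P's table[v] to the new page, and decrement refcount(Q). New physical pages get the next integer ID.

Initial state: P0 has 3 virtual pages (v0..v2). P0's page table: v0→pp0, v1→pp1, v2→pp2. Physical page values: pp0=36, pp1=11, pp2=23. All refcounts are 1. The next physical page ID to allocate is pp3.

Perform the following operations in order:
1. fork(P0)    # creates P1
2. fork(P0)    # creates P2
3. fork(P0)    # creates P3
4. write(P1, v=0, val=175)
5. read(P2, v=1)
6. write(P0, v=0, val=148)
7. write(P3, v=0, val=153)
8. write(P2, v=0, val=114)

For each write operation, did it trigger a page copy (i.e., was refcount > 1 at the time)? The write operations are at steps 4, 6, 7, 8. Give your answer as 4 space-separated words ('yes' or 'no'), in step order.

Op 1: fork(P0) -> P1. 3 ppages; refcounts: pp0:2 pp1:2 pp2:2
Op 2: fork(P0) -> P2. 3 ppages; refcounts: pp0:3 pp1:3 pp2:3
Op 3: fork(P0) -> P3. 3 ppages; refcounts: pp0:4 pp1:4 pp2:4
Op 4: write(P1, v0, 175). refcount(pp0)=4>1 -> COPY to pp3. 4 ppages; refcounts: pp0:3 pp1:4 pp2:4 pp3:1
Op 5: read(P2, v1) -> 11. No state change.
Op 6: write(P0, v0, 148). refcount(pp0)=3>1 -> COPY to pp4. 5 ppages; refcounts: pp0:2 pp1:4 pp2:4 pp3:1 pp4:1
Op 7: write(P3, v0, 153). refcount(pp0)=2>1 -> COPY to pp5. 6 ppages; refcounts: pp0:1 pp1:4 pp2:4 pp3:1 pp4:1 pp5:1
Op 8: write(P2, v0, 114). refcount(pp0)=1 -> write in place. 6 ppages; refcounts: pp0:1 pp1:4 pp2:4 pp3:1 pp4:1 pp5:1

yes yes yes no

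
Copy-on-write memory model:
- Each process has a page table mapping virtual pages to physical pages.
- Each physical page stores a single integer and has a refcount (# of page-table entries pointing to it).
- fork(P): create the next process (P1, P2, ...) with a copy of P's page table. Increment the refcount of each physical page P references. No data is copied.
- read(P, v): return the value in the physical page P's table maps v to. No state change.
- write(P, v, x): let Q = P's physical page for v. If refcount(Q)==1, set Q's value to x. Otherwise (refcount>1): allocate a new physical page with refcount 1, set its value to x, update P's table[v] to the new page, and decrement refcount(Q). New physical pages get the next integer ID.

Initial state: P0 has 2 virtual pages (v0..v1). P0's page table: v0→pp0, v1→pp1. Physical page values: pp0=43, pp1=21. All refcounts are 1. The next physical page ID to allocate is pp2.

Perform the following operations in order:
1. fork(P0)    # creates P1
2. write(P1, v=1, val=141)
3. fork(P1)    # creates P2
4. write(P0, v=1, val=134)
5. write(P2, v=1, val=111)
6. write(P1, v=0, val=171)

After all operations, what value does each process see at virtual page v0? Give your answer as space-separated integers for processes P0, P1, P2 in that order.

Answer: 43 171 43

Derivation:
Op 1: fork(P0) -> P1. 2 ppages; refcounts: pp0:2 pp1:2
Op 2: write(P1, v1, 141). refcount(pp1)=2>1 -> COPY to pp2. 3 ppages; refcounts: pp0:2 pp1:1 pp2:1
Op 3: fork(P1) -> P2. 3 ppages; refcounts: pp0:3 pp1:1 pp2:2
Op 4: write(P0, v1, 134). refcount(pp1)=1 -> write in place. 3 ppages; refcounts: pp0:3 pp1:1 pp2:2
Op 5: write(P2, v1, 111). refcount(pp2)=2>1 -> COPY to pp3. 4 ppages; refcounts: pp0:3 pp1:1 pp2:1 pp3:1
Op 6: write(P1, v0, 171). refcount(pp0)=3>1 -> COPY to pp4. 5 ppages; refcounts: pp0:2 pp1:1 pp2:1 pp3:1 pp4:1
P0: v0 -> pp0 = 43
P1: v0 -> pp4 = 171
P2: v0 -> pp0 = 43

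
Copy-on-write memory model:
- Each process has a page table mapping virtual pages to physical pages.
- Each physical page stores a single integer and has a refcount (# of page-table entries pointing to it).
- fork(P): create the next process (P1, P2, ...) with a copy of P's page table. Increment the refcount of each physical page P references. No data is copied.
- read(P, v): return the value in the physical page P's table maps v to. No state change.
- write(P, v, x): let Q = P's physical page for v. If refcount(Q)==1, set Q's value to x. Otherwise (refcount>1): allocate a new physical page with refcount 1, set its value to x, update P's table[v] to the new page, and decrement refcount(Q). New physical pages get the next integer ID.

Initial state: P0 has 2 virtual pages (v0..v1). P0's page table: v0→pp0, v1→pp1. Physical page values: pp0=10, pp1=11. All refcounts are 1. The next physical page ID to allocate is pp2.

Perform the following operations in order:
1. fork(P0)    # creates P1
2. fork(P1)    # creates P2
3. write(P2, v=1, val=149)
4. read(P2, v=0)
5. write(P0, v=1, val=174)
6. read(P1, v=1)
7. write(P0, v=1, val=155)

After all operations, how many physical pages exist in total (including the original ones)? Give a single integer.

Answer: 4

Derivation:
Op 1: fork(P0) -> P1. 2 ppages; refcounts: pp0:2 pp1:2
Op 2: fork(P1) -> P2. 2 ppages; refcounts: pp0:3 pp1:3
Op 3: write(P2, v1, 149). refcount(pp1)=3>1 -> COPY to pp2. 3 ppages; refcounts: pp0:3 pp1:2 pp2:1
Op 4: read(P2, v0) -> 10. No state change.
Op 5: write(P0, v1, 174). refcount(pp1)=2>1 -> COPY to pp3. 4 ppages; refcounts: pp0:3 pp1:1 pp2:1 pp3:1
Op 6: read(P1, v1) -> 11. No state change.
Op 7: write(P0, v1, 155). refcount(pp3)=1 -> write in place. 4 ppages; refcounts: pp0:3 pp1:1 pp2:1 pp3:1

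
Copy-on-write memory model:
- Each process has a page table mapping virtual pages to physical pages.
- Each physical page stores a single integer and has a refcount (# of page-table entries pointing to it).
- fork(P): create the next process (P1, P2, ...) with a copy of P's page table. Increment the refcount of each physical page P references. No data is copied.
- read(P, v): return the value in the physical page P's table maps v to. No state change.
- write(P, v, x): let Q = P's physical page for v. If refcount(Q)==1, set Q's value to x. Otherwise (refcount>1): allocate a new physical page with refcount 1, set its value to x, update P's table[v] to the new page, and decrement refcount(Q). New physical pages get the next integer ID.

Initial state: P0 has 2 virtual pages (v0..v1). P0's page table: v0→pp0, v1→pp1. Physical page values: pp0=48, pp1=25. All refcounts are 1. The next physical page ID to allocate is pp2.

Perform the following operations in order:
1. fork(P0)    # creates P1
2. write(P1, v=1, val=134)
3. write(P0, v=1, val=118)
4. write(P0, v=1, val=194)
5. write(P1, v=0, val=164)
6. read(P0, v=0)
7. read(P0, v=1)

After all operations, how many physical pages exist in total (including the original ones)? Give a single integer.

Op 1: fork(P0) -> P1. 2 ppages; refcounts: pp0:2 pp1:2
Op 2: write(P1, v1, 134). refcount(pp1)=2>1 -> COPY to pp2. 3 ppages; refcounts: pp0:2 pp1:1 pp2:1
Op 3: write(P0, v1, 118). refcount(pp1)=1 -> write in place. 3 ppages; refcounts: pp0:2 pp1:1 pp2:1
Op 4: write(P0, v1, 194). refcount(pp1)=1 -> write in place. 3 ppages; refcounts: pp0:2 pp1:1 pp2:1
Op 5: write(P1, v0, 164). refcount(pp0)=2>1 -> COPY to pp3. 4 ppages; refcounts: pp0:1 pp1:1 pp2:1 pp3:1
Op 6: read(P0, v0) -> 48. No state change.
Op 7: read(P0, v1) -> 194. No state change.

Answer: 4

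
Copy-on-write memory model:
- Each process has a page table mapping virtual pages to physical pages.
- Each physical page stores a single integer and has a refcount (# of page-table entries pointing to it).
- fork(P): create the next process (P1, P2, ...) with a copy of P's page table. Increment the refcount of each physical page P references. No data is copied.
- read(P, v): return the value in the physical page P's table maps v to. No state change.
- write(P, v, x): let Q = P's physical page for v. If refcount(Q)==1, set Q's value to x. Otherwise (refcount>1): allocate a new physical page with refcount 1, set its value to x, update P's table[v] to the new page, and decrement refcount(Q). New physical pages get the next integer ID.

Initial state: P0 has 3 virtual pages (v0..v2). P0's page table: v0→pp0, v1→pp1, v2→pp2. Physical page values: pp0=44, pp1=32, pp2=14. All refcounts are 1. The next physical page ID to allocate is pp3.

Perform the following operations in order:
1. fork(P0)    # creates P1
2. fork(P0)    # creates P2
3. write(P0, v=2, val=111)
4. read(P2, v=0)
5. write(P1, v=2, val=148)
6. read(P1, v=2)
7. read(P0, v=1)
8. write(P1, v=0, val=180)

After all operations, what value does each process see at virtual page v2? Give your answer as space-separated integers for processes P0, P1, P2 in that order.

Answer: 111 148 14

Derivation:
Op 1: fork(P0) -> P1. 3 ppages; refcounts: pp0:2 pp1:2 pp2:2
Op 2: fork(P0) -> P2. 3 ppages; refcounts: pp0:3 pp1:3 pp2:3
Op 3: write(P0, v2, 111). refcount(pp2)=3>1 -> COPY to pp3. 4 ppages; refcounts: pp0:3 pp1:3 pp2:2 pp3:1
Op 4: read(P2, v0) -> 44. No state change.
Op 5: write(P1, v2, 148). refcount(pp2)=2>1 -> COPY to pp4. 5 ppages; refcounts: pp0:3 pp1:3 pp2:1 pp3:1 pp4:1
Op 6: read(P1, v2) -> 148. No state change.
Op 7: read(P0, v1) -> 32. No state change.
Op 8: write(P1, v0, 180). refcount(pp0)=3>1 -> COPY to pp5. 6 ppages; refcounts: pp0:2 pp1:3 pp2:1 pp3:1 pp4:1 pp5:1
P0: v2 -> pp3 = 111
P1: v2 -> pp4 = 148
P2: v2 -> pp2 = 14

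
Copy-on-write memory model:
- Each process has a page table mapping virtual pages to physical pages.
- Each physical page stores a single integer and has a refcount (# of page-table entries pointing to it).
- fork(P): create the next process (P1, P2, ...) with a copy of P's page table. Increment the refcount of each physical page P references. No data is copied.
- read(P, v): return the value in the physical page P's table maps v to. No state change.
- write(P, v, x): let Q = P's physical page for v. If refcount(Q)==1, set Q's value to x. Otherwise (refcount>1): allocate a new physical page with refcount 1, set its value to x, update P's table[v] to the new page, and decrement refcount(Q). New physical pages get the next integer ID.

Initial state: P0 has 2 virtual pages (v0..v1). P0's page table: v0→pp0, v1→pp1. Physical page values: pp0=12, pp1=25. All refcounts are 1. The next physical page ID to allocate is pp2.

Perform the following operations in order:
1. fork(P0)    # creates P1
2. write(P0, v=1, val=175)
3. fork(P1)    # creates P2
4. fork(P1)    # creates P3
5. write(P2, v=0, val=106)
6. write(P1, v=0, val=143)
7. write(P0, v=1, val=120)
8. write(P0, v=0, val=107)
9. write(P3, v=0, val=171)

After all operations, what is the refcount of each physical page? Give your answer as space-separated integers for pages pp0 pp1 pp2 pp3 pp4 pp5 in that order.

Answer: 1 3 1 1 1 1

Derivation:
Op 1: fork(P0) -> P1. 2 ppages; refcounts: pp0:2 pp1:2
Op 2: write(P0, v1, 175). refcount(pp1)=2>1 -> COPY to pp2. 3 ppages; refcounts: pp0:2 pp1:1 pp2:1
Op 3: fork(P1) -> P2. 3 ppages; refcounts: pp0:3 pp1:2 pp2:1
Op 4: fork(P1) -> P3. 3 ppages; refcounts: pp0:4 pp1:3 pp2:1
Op 5: write(P2, v0, 106). refcount(pp0)=4>1 -> COPY to pp3. 4 ppages; refcounts: pp0:3 pp1:3 pp2:1 pp3:1
Op 6: write(P1, v0, 143). refcount(pp0)=3>1 -> COPY to pp4. 5 ppages; refcounts: pp0:2 pp1:3 pp2:1 pp3:1 pp4:1
Op 7: write(P0, v1, 120). refcount(pp2)=1 -> write in place. 5 ppages; refcounts: pp0:2 pp1:3 pp2:1 pp3:1 pp4:1
Op 8: write(P0, v0, 107). refcount(pp0)=2>1 -> COPY to pp5. 6 ppages; refcounts: pp0:1 pp1:3 pp2:1 pp3:1 pp4:1 pp5:1
Op 9: write(P3, v0, 171). refcount(pp0)=1 -> write in place. 6 ppages; refcounts: pp0:1 pp1:3 pp2:1 pp3:1 pp4:1 pp5:1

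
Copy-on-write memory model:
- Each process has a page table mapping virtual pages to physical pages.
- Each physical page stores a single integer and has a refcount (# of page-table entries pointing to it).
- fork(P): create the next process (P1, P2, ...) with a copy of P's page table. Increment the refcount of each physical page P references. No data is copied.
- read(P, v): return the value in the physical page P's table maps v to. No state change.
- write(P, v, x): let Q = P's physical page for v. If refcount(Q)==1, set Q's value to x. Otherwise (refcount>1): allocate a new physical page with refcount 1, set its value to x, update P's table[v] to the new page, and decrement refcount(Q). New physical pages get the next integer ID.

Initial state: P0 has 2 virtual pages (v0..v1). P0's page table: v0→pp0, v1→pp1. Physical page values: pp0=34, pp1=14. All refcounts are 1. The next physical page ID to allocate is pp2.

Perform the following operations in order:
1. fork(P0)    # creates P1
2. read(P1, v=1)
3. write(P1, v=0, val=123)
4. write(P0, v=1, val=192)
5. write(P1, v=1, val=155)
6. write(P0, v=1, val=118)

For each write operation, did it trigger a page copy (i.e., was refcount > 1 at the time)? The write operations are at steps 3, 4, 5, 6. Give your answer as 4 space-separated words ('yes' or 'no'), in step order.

Op 1: fork(P0) -> P1. 2 ppages; refcounts: pp0:2 pp1:2
Op 2: read(P1, v1) -> 14. No state change.
Op 3: write(P1, v0, 123). refcount(pp0)=2>1 -> COPY to pp2. 3 ppages; refcounts: pp0:1 pp1:2 pp2:1
Op 4: write(P0, v1, 192). refcount(pp1)=2>1 -> COPY to pp3. 4 ppages; refcounts: pp0:1 pp1:1 pp2:1 pp3:1
Op 5: write(P1, v1, 155). refcount(pp1)=1 -> write in place. 4 ppages; refcounts: pp0:1 pp1:1 pp2:1 pp3:1
Op 6: write(P0, v1, 118). refcount(pp3)=1 -> write in place. 4 ppages; refcounts: pp0:1 pp1:1 pp2:1 pp3:1

yes yes no no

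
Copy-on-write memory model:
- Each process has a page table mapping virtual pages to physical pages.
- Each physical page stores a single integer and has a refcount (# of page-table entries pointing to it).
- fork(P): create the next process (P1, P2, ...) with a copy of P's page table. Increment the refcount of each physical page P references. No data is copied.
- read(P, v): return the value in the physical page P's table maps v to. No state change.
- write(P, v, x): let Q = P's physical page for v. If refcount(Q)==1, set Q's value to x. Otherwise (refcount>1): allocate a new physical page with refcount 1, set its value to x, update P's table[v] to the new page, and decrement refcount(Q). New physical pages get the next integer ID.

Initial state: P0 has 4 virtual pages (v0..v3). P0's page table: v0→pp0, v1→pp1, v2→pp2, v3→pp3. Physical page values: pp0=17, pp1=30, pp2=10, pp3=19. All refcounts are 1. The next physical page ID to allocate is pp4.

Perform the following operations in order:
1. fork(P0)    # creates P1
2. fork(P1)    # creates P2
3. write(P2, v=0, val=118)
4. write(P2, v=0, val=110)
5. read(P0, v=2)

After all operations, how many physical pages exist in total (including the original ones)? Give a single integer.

Op 1: fork(P0) -> P1. 4 ppages; refcounts: pp0:2 pp1:2 pp2:2 pp3:2
Op 2: fork(P1) -> P2. 4 ppages; refcounts: pp0:3 pp1:3 pp2:3 pp3:3
Op 3: write(P2, v0, 118). refcount(pp0)=3>1 -> COPY to pp4. 5 ppages; refcounts: pp0:2 pp1:3 pp2:3 pp3:3 pp4:1
Op 4: write(P2, v0, 110). refcount(pp4)=1 -> write in place. 5 ppages; refcounts: pp0:2 pp1:3 pp2:3 pp3:3 pp4:1
Op 5: read(P0, v2) -> 10. No state change.

Answer: 5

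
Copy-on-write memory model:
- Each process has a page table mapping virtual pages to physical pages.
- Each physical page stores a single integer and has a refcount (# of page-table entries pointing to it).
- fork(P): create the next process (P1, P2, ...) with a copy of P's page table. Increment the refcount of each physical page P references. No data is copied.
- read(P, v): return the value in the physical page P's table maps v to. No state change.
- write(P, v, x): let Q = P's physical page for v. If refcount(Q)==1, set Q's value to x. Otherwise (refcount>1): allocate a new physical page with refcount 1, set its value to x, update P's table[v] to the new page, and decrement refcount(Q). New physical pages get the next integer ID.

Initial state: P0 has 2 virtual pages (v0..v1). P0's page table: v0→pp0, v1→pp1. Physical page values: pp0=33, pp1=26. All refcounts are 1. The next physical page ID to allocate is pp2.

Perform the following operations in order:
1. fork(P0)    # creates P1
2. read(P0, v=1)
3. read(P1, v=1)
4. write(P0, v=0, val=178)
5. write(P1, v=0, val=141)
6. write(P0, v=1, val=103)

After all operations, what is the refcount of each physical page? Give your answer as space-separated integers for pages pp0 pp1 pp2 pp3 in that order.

Op 1: fork(P0) -> P1. 2 ppages; refcounts: pp0:2 pp1:2
Op 2: read(P0, v1) -> 26. No state change.
Op 3: read(P1, v1) -> 26. No state change.
Op 4: write(P0, v0, 178). refcount(pp0)=2>1 -> COPY to pp2. 3 ppages; refcounts: pp0:1 pp1:2 pp2:1
Op 5: write(P1, v0, 141). refcount(pp0)=1 -> write in place. 3 ppages; refcounts: pp0:1 pp1:2 pp2:1
Op 6: write(P0, v1, 103). refcount(pp1)=2>1 -> COPY to pp3. 4 ppages; refcounts: pp0:1 pp1:1 pp2:1 pp3:1

Answer: 1 1 1 1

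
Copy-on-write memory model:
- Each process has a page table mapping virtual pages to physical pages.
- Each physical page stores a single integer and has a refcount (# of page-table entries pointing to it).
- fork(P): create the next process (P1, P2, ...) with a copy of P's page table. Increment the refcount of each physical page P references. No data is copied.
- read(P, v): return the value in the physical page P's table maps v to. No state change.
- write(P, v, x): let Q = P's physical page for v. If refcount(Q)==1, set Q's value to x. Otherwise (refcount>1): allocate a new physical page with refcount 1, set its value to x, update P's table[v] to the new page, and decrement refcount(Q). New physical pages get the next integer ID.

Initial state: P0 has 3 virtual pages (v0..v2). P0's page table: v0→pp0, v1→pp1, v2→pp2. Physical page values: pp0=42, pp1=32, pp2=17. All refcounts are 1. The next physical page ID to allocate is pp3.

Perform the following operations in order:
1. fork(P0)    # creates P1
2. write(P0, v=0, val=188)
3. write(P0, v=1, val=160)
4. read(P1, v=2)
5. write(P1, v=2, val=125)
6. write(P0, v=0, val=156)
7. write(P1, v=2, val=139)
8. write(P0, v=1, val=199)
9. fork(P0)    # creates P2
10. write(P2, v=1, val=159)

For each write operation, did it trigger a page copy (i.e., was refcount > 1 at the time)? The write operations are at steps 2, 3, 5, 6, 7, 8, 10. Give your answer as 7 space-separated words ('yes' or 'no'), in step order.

Op 1: fork(P0) -> P1. 3 ppages; refcounts: pp0:2 pp1:2 pp2:2
Op 2: write(P0, v0, 188). refcount(pp0)=2>1 -> COPY to pp3. 4 ppages; refcounts: pp0:1 pp1:2 pp2:2 pp3:1
Op 3: write(P0, v1, 160). refcount(pp1)=2>1 -> COPY to pp4. 5 ppages; refcounts: pp0:1 pp1:1 pp2:2 pp3:1 pp4:1
Op 4: read(P1, v2) -> 17. No state change.
Op 5: write(P1, v2, 125). refcount(pp2)=2>1 -> COPY to pp5. 6 ppages; refcounts: pp0:1 pp1:1 pp2:1 pp3:1 pp4:1 pp5:1
Op 6: write(P0, v0, 156). refcount(pp3)=1 -> write in place. 6 ppages; refcounts: pp0:1 pp1:1 pp2:1 pp3:1 pp4:1 pp5:1
Op 7: write(P1, v2, 139). refcount(pp5)=1 -> write in place. 6 ppages; refcounts: pp0:1 pp1:1 pp2:1 pp3:1 pp4:1 pp5:1
Op 8: write(P0, v1, 199). refcount(pp4)=1 -> write in place. 6 ppages; refcounts: pp0:1 pp1:1 pp2:1 pp3:1 pp4:1 pp5:1
Op 9: fork(P0) -> P2. 6 ppages; refcounts: pp0:1 pp1:1 pp2:2 pp3:2 pp4:2 pp5:1
Op 10: write(P2, v1, 159). refcount(pp4)=2>1 -> COPY to pp6. 7 ppages; refcounts: pp0:1 pp1:1 pp2:2 pp3:2 pp4:1 pp5:1 pp6:1

yes yes yes no no no yes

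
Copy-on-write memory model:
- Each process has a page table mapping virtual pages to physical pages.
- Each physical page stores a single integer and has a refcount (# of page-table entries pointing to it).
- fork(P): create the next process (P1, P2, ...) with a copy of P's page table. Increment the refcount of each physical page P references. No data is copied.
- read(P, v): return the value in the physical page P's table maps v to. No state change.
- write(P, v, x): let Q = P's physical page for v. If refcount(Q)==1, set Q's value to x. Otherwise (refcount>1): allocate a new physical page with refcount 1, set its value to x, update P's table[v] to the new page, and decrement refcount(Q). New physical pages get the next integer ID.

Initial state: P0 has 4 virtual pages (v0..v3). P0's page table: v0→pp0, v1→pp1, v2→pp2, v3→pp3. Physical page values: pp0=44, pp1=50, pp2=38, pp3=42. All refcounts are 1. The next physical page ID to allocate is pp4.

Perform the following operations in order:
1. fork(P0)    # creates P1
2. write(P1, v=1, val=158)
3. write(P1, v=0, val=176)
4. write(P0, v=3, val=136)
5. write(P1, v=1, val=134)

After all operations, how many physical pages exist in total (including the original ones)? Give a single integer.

Answer: 7

Derivation:
Op 1: fork(P0) -> P1. 4 ppages; refcounts: pp0:2 pp1:2 pp2:2 pp3:2
Op 2: write(P1, v1, 158). refcount(pp1)=2>1 -> COPY to pp4. 5 ppages; refcounts: pp0:2 pp1:1 pp2:2 pp3:2 pp4:1
Op 3: write(P1, v0, 176). refcount(pp0)=2>1 -> COPY to pp5. 6 ppages; refcounts: pp0:1 pp1:1 pp2:2 pp3:2 pp4:1 pp5:1
Op 4: write(P0, v3, 136). refcount(pp3)=2>1 -> COPY to pp6. 7 ppages; refcounts: pp0:1 pp1:1 pp2:2 pp3:1 pp4:1 pp5:1 pp6:1
Op 5: write(P1, v1, 134). refcount(pp4)=1 -> write in place. 7 ppages; refcounts: pp0:1 pp1:1 pp2:2 pp3:1 pp4:1 pp5:1 pp6:1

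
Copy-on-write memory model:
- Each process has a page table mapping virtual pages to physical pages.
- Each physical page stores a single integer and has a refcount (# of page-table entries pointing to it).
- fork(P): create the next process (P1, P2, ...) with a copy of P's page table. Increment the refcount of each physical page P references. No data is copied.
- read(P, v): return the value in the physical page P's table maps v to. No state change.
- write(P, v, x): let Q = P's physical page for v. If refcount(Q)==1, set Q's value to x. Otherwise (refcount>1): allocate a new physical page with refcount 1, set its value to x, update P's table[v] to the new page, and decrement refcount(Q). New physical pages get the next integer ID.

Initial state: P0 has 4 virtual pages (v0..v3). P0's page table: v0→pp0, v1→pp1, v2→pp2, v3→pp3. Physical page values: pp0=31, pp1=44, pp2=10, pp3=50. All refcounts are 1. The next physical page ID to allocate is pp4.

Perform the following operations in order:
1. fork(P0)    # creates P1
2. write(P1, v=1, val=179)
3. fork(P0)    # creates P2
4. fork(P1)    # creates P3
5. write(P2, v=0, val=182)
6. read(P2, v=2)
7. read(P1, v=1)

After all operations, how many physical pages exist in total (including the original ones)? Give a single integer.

Op 1: fork(P0) -> P1. 4 ppages; refcounts: pp0:2 pp1:2 pp2:2 pp3:2
Op 2: write(P1, v1, 179). refcount(pp1)=2>1 -> COPY to pp4. 5 ppages; refcounts: pp0:2 pp1:1 pp2:2 pp3:2 pp4:1
Op 3: fork(P0) -> P2. 5 ppages; refcounts: pp0:3 pp1:2 pp2:3 pp3:3 pp4:1
Op 4: fork(P1) -> P3. 5 ppages; refcounts: pp0:4 pp1:2 pp2:4 pp3:4 pp4:2
Op 5: write(P2, v0, 182). refcount(pp0)=4>1 -> COPY to pp5. 6 ppages; refcounts: pp0:3 pp1:2 pp2:4 pp3:4 pp4:2 pp5:1
Op 6: read(P2, v2) -> 10. No state change.
Op 7: read(P1, v1) -> 179. No state change.

Answer: 6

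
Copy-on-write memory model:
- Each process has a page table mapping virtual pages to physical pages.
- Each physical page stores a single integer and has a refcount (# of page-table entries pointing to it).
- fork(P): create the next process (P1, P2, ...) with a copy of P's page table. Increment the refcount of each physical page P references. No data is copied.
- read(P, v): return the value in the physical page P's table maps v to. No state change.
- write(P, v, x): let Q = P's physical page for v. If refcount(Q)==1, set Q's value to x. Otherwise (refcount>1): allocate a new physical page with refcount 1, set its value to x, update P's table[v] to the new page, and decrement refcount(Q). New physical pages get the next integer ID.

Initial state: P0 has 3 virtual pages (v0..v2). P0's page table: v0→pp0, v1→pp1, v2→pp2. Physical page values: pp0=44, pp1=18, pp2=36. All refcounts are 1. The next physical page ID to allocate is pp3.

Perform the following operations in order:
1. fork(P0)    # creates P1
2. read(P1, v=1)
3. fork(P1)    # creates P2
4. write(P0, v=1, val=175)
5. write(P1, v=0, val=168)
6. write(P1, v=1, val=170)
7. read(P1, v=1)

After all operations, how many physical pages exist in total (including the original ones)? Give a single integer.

Op 1: fork(P0) -> P1. 3 ppages; refcounts: pp0:2 pp1:2 pp2:2
Op 2: read(P1, v1) -> 18. No state change.
Op 3: fork(P1) -> P2. 3 ppages; refcounts: pp0:3 pp1:3 pp2:3
Op 4: write(P0, v1, 175). refcount(pp1)=3>1 -> COPY to pp3. 4 ppages; refcounts: pp0:3 pp1:2 pp2:3 pp3:1
Op 5: write(P1, v0, 168). refcount(pp0)=3>1 -> COPY to pp4. 5 ppages; refcounts: pp0:2 pp1:2 pp2:3 pp3:1 pp4:1
Op 6: write(P1, v1, 170). refcount(pp1)=2>1 -> COPY to pp5. 6 ppages; refcounts: pp0:2 pp1:1 pp2:3 pp3:1 pp4:1 pp5:1
Op 7: read(P1, v1) -> 170. No state change.

Answer: 6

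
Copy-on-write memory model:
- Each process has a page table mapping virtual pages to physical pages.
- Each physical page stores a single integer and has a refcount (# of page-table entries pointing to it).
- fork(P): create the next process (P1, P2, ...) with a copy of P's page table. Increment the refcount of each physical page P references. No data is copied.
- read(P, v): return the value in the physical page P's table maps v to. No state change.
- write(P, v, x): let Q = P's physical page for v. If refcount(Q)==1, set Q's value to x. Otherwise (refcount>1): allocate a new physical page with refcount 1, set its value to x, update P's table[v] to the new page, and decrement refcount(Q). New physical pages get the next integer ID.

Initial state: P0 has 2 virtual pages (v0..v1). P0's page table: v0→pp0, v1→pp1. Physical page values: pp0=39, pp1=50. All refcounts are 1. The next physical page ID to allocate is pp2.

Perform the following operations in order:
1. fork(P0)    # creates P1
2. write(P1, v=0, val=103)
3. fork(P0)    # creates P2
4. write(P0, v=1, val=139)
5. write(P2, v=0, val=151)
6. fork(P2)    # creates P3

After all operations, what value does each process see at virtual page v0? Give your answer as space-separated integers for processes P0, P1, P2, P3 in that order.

Answer: 39 103 151 151

Derivation:
Op 1: fork(P0) -> P1. 2 ppages; refcounts: pp0:2 pp1:2
Op 2: write(P1, v0, 103). refcount(pp0)=2>1 -> COPY to pp2. 3 ppages; refcounts: pp0:1 pp1:2 pp2:1
Op 3: fork(P0) -> P2. 3 ppages; refcounts: pp0:2 pp1:3 pp2:1
Op 4: write(P0, v1, 139). refcount(pp1)=3>1 -> COPY to pp3. 4 ppages; refcounts: pp0:2 pp1:2 pp2:1 pp3:1
Op 5: write(P2, v0, 151). refcount(pp0)=2>1 -> COPY to pp4. 5 ppages; refcounts: pp0:1 pp1:2 pp2:1 pp3:1 pp4:1
Op 6: fork(P2) -> P3. 5 ppages; refcounts: pp0:1 pp1:3 pp2:1 pp3:1 pp4:2
P0: v0 -> pp0 = 39
P1: v0 -> pp2 = 103
P2: v0 -> pp4 = 151
P3: v0 -> pp4 = 151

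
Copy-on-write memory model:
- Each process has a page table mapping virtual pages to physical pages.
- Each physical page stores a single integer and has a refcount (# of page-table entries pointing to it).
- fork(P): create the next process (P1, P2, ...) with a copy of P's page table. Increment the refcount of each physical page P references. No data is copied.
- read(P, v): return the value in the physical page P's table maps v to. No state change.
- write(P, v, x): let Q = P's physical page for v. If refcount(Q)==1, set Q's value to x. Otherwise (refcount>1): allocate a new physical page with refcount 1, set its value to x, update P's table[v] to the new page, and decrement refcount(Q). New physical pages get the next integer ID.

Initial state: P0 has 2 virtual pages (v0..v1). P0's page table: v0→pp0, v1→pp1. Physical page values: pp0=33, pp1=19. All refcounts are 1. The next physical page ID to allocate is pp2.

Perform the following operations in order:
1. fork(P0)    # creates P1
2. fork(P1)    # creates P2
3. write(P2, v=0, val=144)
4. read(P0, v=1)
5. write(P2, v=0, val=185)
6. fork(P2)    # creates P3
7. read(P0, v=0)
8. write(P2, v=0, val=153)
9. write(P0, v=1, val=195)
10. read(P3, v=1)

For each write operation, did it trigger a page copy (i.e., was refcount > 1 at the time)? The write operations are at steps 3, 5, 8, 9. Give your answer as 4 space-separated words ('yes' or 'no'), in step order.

Op 1: fork(P0) -> P1. 2 ppages; refcounts: pp0:2 pp1:2
Op 2: fork(P1) -> P2. 2 ppages; refcounts: pp0:3 pp1:3
Op 3: write(P2, v0, 144). refcount(pp0)=3>1 -> COPY to pp2. 3 ppages; refcounts: pp0:2 pp1:3 pp2:1
Op 4: read(P0, v1) -> 19. No state change.
Op 5: write(P2, v0, 185). refcount(pp2)=1 -> write in place. 3 ppages; refcounts: pp0:2 pp1:3 pp2:1
Op 6: fork(P2) -> P3. 3 ppages; refcounts: pp0:2 pp1:4 pp2:2
Op 7: read(P0, v0) -> 33. No state change.
Op 8: write(P2, v0, 153). refcount(pp2)=2>1 -> COPY to pp3. 4 ppages; refcounts: pp0:2 pp1:4 pp2:1 pp3:1
Op 9: write(P0, v1, 195). refcount(pp1)=4>1 -> COPY to pp4. 5 ppages; refcounts: pp0:2 pp1:3 pp2:1 pp3:1 pp4:1
Op 10: read(P3, v1) -> 19. No state change.

yes no yes yes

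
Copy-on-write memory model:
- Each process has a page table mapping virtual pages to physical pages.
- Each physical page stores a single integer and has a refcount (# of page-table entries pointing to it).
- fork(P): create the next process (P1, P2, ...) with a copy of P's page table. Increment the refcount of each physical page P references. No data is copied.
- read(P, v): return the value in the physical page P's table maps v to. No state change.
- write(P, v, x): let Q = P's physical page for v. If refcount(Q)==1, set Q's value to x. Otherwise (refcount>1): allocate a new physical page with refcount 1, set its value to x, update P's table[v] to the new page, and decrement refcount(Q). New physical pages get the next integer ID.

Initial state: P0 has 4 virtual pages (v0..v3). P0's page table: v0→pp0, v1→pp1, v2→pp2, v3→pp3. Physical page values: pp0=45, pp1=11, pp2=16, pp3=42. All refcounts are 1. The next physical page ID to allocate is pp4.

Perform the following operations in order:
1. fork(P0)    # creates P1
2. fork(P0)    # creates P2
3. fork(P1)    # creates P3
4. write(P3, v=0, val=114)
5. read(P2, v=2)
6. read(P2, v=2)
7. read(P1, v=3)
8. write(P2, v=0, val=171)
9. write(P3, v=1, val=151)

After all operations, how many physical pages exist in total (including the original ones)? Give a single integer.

Op 1: fork(P0) -> P1. 4 ppages; refcounts: pp0:2 pp1:2 pp2:2 pp3:2
Op 2: fork(P0) -> P2. 4 ppages; refcounts: pp0:3 pp1:3 pp2:3 pp3:3
Op 3: fork(P1) -> P3. 4 ppages; refcounts: pp0:4 pp1:4 pp2:4 pp3:4
Op 4: write(P3, v0, 114). refcount(pp0)=4>1 -> COPY to pp4. 5 ppages; refcounts: pp0:3 pp1:4 pp2:4 pp3:4 pp4:1
Op 5: read(P2, v2) -> 16. No state change.
Op 6: read(P2, v2) -> 16. No state change.
Op 7: read(P1, v3) -> 42. No state change.
Op 8: write(P2, v0, 171). refcount(pp0)=3>1 -> COPY to pp5. 6 ppages; refcounts: pp0:2 pp1:4 pp2:4 pp3:4 pp4:1 pp5:1
Op 9: write(P3, v1, 151). refcount(pp1)=4>1 -> COPY to pp6. 7 ppages; refcounts: pp0:2 pp1:3 pp2:4 pp3:4 pp4:1 pp5:1 pp6:1

Answer: 7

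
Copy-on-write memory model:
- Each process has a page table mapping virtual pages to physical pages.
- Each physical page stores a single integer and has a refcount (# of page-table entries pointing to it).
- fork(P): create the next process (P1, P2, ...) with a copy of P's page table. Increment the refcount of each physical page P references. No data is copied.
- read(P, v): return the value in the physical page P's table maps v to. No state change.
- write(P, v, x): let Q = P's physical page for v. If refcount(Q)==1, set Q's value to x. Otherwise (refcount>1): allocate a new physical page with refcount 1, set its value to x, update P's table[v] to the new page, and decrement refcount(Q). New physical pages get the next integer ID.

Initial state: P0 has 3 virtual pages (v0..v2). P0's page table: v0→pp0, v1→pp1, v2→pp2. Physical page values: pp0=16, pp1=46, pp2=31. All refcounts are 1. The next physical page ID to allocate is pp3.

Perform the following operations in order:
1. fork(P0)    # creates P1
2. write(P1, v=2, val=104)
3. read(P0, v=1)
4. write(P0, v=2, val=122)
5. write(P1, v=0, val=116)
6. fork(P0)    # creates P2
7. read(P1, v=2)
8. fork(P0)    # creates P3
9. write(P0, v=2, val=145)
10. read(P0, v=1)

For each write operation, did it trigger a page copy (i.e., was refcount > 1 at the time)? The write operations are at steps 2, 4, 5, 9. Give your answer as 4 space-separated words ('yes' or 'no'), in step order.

Op 1: fork(P0) -> P1. 3 ppages; refcounts: pp0:2 pp1:2 pp2:2
Op 2: write(P1, v2, 104). refcount(pp2)=2>1 -> COPY to pp3. 4 ppages; refcounts: pp0:2 pp1:2 pp2:1 pp3:1
Op 3: read(P0, v1) -> 46. No state change.
Op 4: write(P0, v2, 122). refcount(pp2)=1 -> write in place. 4 ppages; refcounts: pp0:2 pp1:2 pp2:1 pp3:1
Op 5: write(P1, v0, 116). refcount(pp0)=2>1 -> COPY to pp4. 5 ppages; refcounts: pp0:1 pp1:2 pp2:1 pp3:1 pp4:1
Op 6: fork(P0) -> P2. 5 ppages; refcounts: pp0:2 pp1:3 pp2:2 pp3:1 pp4:1
Op 7: read(P1, v2) -> 104. No state change.
Op 8: fork(P0) -> P3. 5 ppages; refcounts: pp0:3 pp1:4 pp2:3 pp3:1 pp4:1
Op 9: write(P0, v2, 145). refcount(pp2)=3>1 -> COPY to pp5. 6 ppages; refcounts: pp0:3 pp1:4 pp2:2 pp3:1 pp4:1 pp5:1
Op 10: read(P0, v1) -> 46. No state change.

yes no yes yes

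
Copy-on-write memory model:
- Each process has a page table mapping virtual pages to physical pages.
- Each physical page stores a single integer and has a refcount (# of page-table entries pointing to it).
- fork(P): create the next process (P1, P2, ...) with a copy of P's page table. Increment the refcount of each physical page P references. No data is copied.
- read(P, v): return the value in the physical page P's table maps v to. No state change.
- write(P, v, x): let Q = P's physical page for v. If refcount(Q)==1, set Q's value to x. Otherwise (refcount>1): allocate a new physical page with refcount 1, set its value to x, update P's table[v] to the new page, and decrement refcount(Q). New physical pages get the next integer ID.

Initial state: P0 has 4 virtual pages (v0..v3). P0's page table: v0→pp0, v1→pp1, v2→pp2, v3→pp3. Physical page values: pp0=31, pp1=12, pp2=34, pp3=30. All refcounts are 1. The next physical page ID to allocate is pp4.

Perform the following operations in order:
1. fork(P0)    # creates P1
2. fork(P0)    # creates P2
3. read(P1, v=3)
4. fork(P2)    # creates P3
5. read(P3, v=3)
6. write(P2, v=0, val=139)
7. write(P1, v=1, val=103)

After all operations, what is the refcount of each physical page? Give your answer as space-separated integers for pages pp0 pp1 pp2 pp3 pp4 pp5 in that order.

Answer: 3 3 4 4 1 1

Derivation:
Op 1: fork(P0) -> P1. 4 ppages; refcounts: pp0:2 pp1:2 pp2:2 pp3:2
Op 2: fork(P0) -> P2. 4 ppages; refcounts: pp0:3 pp1:3 pp2:3 pp3:3
Op 3: read(P1, v3) -> 30. No state change.
Op 4: fork(P2) -> P3. 4 ppages; refcounts: pp0:4 pp1:4 pp2:4 pp3:4
Op 5: read(P3, v3) -> 30. No state change.
Op 6: write(P2, v0, 139). refcount(pp0)=4>1 -> COPY to pp4. 5 ppages; refcounts: pp0:3 pp1:4 pp2:4 pp3:4 pp4:1
Op 7: write(P1, v1, 103). refcount(pp1)=4>1 -> COPY to pp5. 6 ppages; refcounts: pp0:3 pp1:3 pp2:4 pp3:4 pp4:1 pp5:1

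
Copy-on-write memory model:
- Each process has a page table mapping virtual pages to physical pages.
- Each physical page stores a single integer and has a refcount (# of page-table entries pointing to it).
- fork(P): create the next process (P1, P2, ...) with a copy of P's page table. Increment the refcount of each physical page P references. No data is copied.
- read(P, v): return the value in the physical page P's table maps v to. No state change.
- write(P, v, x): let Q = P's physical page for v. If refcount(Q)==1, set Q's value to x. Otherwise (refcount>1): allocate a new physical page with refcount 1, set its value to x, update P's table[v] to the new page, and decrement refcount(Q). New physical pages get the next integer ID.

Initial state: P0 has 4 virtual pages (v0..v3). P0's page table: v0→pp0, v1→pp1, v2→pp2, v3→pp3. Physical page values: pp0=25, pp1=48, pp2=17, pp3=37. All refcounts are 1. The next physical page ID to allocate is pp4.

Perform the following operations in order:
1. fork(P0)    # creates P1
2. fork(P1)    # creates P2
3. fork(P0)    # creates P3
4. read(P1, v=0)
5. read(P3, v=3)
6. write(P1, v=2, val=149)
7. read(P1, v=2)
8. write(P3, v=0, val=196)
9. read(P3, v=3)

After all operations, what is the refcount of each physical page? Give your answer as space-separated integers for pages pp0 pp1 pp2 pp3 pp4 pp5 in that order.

Answer: 3 4 3 4 1 1

Derivation:
Op 1: fork(P0) -> P1. 4 ppages; refcounts: pp0:2 pp1:2 pp2:2 pp3:2
Op 2: fork(P1) -> P2. 4 ppages; refcounts: pp0:3 pp1:3 pp2:3 pp3:3
Op 3: fork(P0) -> P3. 4 ppages; refcounts: pp0:4 pp1:4 pp2:4 pp3:4
Op 4: read(P1, v0) -> 25. No state change.
Op 5: read(P3, v3) -> 37. No state change.
Op 6: write(P1, v2, 149). refcount(pp2)=4>1 -> COPY to pp4. 5 ppages; refcounts: pp0:4 pp1:4 pp2:3 pp3:4 pp4:1
Op 7: read(P1, v2) -> 149. No state change.
Op 8: write(P3, v0, 196). refcount(pp0)=4>1 -> COPY to pp5. 6 ppages; refcounts: pp0:3 pp1:4 pp2:3 pp3:4 pp4:1 pp5:1
Op 9: read(P3, v3) -> 37. No state change.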